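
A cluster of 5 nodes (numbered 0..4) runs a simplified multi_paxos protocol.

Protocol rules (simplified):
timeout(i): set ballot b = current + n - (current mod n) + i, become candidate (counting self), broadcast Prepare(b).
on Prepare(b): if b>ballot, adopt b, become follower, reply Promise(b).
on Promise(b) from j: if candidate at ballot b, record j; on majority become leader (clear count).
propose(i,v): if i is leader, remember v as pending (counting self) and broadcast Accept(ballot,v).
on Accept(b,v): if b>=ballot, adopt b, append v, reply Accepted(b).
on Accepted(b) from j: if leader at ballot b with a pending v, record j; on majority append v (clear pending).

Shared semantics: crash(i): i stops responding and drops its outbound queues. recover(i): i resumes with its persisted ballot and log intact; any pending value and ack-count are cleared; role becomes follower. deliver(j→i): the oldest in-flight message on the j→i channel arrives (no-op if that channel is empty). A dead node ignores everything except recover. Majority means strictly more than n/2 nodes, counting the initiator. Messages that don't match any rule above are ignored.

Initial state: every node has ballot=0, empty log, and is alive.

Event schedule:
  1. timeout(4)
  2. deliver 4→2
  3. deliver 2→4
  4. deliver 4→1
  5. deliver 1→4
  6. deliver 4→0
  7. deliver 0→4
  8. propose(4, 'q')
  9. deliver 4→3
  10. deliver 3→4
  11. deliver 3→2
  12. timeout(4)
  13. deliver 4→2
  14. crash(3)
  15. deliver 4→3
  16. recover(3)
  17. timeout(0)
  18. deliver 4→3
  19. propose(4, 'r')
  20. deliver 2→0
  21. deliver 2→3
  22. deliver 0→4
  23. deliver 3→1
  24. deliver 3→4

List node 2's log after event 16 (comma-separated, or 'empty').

q

e1 timeout(4): 4[cand,b=9,-]
e2 deliver 4→2: 2[foll,b=9,-]
e3 deliver 2→4: ·
e4 deliver 4→1: 1[foll,b=9,-]
e5 deliver 1→4: 4[lead,b=9,-]
e6 deliver 4→0: 0[foll,b=9,-]
e7 deliver 0→4: ·
e8 propose(4,'q'): ·
e9 deliver 4→3: 3[foll,b=9,-]
e10 deliver 3→4: ·
e11 deliver 3→2: ·
e12 timeout(4): 4[cand,b=14,-]
e13 deliver 4→2: 2[foll,b=9,q]
e14 crash(3): 3[✗foll,b=9,-]
e15 deliver 4→3: ·
e16 recover(3): 3[foll,b=9,-]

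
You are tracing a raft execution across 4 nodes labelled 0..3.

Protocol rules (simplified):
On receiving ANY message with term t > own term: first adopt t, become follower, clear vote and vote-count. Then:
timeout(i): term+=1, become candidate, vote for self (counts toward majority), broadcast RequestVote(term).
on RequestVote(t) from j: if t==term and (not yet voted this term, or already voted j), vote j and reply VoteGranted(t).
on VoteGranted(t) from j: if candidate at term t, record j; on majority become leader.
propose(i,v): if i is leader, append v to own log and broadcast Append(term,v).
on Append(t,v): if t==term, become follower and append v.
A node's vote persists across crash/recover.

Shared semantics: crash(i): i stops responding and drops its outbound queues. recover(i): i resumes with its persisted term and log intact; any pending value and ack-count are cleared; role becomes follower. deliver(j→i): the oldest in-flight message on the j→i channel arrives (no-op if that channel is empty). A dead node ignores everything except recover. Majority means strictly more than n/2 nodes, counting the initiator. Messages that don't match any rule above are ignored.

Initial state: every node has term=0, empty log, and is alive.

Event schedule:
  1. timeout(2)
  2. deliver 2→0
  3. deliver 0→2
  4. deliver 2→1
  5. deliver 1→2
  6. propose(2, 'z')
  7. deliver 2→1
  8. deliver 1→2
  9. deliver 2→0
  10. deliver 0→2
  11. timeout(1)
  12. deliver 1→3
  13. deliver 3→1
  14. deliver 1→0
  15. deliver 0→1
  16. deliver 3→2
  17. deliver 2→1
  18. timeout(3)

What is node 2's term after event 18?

1

e1 timeout(2): 2[cand,t=1,-]
e2 deliver 2→0: 0[foll,t=1,-]
e3 deliver 0→2: ·
e4 deliver 2→1: 1[foll,t=1,-]
e5 deliver 1→2: 2[lead,t=1,-]
e6 propose(2,'z'): 2[lead,t=1,z]
e7 deliver 2→1: 1[foll,t=1,z]
e8 deliver 1→2: ·
e9 deliver 2→0: 0[foll,t=1,z]
e10 deliver 0→2: ·
e11 timeout(1): 1[cand,t=2,z]
e12 deliver 1→3: 3[foll,t=2,-]
e13 deliver 3→1: ·
e14 deliver 1→0: 0[foll,t=2,z]
e15 deliver 0→1: 1[lead,t=2,z]
e16 deliver 3→2: ·
e17 deliver 2→1: ·
e18 timeout(3): 3[cand,t=3,-]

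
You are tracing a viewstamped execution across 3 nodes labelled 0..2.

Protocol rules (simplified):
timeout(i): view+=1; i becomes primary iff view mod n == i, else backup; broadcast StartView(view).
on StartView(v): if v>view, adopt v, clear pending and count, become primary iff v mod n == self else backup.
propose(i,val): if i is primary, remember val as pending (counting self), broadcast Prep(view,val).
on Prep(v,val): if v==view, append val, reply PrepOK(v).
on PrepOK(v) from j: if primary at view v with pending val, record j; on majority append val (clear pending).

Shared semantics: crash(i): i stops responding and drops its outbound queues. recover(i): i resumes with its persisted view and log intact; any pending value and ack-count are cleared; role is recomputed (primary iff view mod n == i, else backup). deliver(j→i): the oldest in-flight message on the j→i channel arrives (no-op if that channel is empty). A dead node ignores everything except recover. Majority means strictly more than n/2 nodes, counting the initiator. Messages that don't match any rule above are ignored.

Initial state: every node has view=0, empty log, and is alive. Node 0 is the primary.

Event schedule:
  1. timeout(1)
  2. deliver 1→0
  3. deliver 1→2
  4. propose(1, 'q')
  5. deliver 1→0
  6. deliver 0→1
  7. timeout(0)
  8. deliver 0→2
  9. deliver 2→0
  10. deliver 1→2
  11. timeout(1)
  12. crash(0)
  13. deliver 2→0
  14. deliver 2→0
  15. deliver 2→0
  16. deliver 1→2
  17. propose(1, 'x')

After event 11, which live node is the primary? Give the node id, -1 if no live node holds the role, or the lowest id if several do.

2

after 1 — timeout(1): n1:prim/v1/[-]
after 2 — deliver 1→0: n0:back/v1/[-]
after 3 — deliver 1→2: n2:back/v1/[-]
after 4 — propose(1,'q'): ·
after 5 — deliver 1→0: n0:back/v1/[q]
after 6 — deliver 0→1: n1:prim/v1/[q]
after 7 — timeout(0): n0:back/v2/[q]
after 8 — deliver 0→2: n2:prim/v2/[-]
after 9 — deliver 2→0: ·
after 10 — deliver 1→2: ·
after 11 — timeout(1): n1:back/v2/[q]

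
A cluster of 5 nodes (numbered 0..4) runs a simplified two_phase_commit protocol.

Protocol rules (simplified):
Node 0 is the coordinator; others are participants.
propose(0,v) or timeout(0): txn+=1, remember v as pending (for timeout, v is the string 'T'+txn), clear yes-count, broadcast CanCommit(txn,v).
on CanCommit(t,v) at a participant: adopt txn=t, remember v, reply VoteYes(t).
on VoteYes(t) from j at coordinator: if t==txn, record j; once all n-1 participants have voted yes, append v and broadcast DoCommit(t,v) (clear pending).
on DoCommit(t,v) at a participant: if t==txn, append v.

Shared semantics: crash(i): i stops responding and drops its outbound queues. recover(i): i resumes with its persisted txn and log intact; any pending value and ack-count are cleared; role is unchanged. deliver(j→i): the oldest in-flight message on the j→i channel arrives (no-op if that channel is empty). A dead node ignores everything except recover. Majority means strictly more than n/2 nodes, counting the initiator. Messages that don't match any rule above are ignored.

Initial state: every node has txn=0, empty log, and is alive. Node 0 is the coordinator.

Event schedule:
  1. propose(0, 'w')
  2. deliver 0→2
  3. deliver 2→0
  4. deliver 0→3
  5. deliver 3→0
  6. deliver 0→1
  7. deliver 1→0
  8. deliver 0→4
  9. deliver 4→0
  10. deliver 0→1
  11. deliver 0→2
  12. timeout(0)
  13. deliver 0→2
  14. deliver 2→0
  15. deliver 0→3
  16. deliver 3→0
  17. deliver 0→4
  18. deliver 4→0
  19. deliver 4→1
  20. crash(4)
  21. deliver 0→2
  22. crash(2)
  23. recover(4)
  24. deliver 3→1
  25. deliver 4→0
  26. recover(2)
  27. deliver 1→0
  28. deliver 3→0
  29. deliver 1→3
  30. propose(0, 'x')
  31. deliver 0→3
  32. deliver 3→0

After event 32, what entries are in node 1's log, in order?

step 1 propose(0,'w'): 0={coor,t=1,log=-}
step 2 deliver 0→2: 2={part,t=1,log=-}
step 3 deliver 2→0: —
step 4 deliver 0→3: 3={part,t=1,log=-}
step 5 deliver 3→0: —
step 6 deliver 0→1: 1={part,t=1,log=-}
step 7 deliver 1→0: —
step 8 deliver 0→4: 4={part,t=1,log=-}
step 9 deliver 4→0: 0={coor,t=1,log=w}
step 10 deliver 0→1: 1={part,t=1,log=w}
step 11 deliver 0→2: 2={part,t=1,log=w}
step 12 timeout(0): 0={coor,t=2,log=w}
step 13 deliver 0→2: 2={part,t=2,log=w}
step 14 deliver 2→0: —
step 15 deliver 0→3: 3={part,t=1,log=w}
step 16 deliver 3→0: —
step 17 deliver 0→4: 4={part,t=1,log=w}
step 18 deliver 4→0: —
step 19 deliver 4→1: —
step 20 crash(4): 4={✗part,t=1,log=w}
step 21 deliver 0→2: —
step 22 crash(2): 2={✗part,t=2,log=w}
step 23 recover(4): 4={part,t=1,log=w}
step 24 deliver 3→1: —
step 25 deliver 4→0: —
step 26 recover(2): 2={part,t=2,log=w}
step 27 deliver 1→0: —
step 28 deliver 3→0: —
step 29 deliver 1→3: —
step 30 propose(0,'x'): 0={coor,t=3,log=w}
step 31 deliver 0→3: 3={part,t=2,log=w}
step 32 deliver 3→0: —

w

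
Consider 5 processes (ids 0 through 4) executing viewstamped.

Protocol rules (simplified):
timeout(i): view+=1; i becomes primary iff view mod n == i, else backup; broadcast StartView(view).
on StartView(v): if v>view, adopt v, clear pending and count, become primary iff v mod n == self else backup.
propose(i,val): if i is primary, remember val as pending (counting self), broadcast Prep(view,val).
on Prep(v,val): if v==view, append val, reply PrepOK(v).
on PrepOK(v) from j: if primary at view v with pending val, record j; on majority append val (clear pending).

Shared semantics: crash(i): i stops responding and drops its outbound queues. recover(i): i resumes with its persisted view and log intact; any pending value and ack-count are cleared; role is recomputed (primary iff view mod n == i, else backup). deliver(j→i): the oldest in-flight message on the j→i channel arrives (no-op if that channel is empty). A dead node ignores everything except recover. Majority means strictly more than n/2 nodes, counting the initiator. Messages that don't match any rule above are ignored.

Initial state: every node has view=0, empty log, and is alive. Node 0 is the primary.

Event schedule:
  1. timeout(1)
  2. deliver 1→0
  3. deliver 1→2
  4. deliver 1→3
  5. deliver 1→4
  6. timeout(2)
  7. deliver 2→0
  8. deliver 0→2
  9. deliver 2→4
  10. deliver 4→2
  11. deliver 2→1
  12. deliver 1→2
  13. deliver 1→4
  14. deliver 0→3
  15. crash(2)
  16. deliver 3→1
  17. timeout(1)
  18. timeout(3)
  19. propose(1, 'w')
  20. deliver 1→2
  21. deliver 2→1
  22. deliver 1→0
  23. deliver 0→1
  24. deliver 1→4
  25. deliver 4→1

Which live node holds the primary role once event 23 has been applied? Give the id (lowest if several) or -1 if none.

1. timeout(1):  <1:prim v1 ->
2. deliver 1→0:  <0:back v1 ->
3. deliver 1→2:  <2:back v1 ->
4. deliver 1→3:  <3:back v1 ->
5. deliver 1→4:  <4:back v1 ->
6. timeout(2):  <2:prim v2 ->
7. deliver 2→0:  <0:back v2 ->
8. deliver 0→2:  nop
9. deliver 2→4:  <4:back v2 ->
10. deliver 4→2:  nop
11. deliver 2→1:  <1:back v2 ->
12. deliver 1→2:  nop
13. deliver 1→4:  nop
14. deliver 0→3:  nop
15. crash(2):  <2:✗prim v2 ->
16. deliver 3→1:  nop
17. timeout(1):  <1:back v3 ->
18. timeout(3):  <3:back v2 ->
19. propose(1,'w'):  nop
20. deliver 1→2:  nop
21. deliver 2→1:  nop
22. deliver 1→0:  <0:back v3 ->
23. deliver 0→1:  nop

-1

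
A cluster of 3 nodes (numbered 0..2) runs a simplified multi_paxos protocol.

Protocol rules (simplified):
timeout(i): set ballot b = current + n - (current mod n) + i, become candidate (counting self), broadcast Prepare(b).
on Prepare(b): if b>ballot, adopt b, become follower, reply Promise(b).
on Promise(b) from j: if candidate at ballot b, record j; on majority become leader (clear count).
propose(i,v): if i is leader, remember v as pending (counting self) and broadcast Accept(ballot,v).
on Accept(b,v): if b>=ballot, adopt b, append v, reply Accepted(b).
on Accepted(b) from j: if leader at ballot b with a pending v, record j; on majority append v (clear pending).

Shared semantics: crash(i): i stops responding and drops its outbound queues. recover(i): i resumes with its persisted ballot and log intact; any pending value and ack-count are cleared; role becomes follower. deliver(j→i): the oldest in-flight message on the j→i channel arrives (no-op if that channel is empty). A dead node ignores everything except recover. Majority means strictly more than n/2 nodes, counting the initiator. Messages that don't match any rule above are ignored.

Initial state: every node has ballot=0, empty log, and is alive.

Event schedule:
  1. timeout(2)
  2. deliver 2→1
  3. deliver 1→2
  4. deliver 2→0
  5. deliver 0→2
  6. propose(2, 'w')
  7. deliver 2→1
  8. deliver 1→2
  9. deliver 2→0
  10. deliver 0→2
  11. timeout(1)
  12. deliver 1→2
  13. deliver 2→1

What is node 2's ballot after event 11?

[1] timeout(2) → N2(cand b5 [-])
[2] deliver 2→1 → N1(foll b5 [-])
[3] deliver 1→2 → N2(lead b5 [-])
[4] deliver 2→0 → N0(foll b5 [-])
[5] deliver 0→2 → ∅
[6] propose(2,'w') → ∅
[7] deliver 2→1 → N1(foll b5 [w])
[8] deliver 1→2 → N2(lead b5 [w])
[9] deliver 2→0 → N0(foll b5 [w])
[10] deliver 0→2 → ∅
[11] timeout(1) → N1(cand b7 [w])

5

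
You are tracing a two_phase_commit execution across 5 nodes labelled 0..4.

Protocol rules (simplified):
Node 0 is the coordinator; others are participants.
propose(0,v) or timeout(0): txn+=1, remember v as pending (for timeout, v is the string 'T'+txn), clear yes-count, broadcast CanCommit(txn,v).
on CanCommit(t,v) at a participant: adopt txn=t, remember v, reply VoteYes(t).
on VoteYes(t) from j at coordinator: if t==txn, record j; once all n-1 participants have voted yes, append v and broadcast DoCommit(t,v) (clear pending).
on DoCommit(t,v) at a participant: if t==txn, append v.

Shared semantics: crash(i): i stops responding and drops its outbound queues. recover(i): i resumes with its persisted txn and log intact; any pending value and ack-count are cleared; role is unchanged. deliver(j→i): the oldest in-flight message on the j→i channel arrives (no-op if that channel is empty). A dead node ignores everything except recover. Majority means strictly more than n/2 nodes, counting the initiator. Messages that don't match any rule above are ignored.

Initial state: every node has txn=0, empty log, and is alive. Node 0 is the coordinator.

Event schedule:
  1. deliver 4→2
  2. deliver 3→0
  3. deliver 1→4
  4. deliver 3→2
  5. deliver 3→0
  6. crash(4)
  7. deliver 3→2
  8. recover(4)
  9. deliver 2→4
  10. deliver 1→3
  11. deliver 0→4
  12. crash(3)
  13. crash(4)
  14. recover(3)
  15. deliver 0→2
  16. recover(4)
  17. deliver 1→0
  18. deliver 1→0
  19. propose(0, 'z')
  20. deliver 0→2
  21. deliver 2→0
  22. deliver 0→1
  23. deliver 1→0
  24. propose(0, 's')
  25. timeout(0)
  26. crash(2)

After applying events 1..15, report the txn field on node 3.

1. deliver 4→2:  nop
2. deliver 3→0:  nop
3. deliver 1→4:  nop
4. deliver 3→2:  nop
5. deliver 3→0:  nop
6. crash(4):  <4:✗part t0 ->
7. deliver 3→2:  nop
8. recover(4):  <4:part t0 ->
9. deliver 2→4:  nop
10. deliver 1→3:  nop
11. deliver 0→4:  nop
12. crash(3):  <3:✗part t0 ->
13. crash(4):  <4:✗part t0 ->
14. recover(3):  <3:part t0 ->
15. deliver 0→2:  nop

0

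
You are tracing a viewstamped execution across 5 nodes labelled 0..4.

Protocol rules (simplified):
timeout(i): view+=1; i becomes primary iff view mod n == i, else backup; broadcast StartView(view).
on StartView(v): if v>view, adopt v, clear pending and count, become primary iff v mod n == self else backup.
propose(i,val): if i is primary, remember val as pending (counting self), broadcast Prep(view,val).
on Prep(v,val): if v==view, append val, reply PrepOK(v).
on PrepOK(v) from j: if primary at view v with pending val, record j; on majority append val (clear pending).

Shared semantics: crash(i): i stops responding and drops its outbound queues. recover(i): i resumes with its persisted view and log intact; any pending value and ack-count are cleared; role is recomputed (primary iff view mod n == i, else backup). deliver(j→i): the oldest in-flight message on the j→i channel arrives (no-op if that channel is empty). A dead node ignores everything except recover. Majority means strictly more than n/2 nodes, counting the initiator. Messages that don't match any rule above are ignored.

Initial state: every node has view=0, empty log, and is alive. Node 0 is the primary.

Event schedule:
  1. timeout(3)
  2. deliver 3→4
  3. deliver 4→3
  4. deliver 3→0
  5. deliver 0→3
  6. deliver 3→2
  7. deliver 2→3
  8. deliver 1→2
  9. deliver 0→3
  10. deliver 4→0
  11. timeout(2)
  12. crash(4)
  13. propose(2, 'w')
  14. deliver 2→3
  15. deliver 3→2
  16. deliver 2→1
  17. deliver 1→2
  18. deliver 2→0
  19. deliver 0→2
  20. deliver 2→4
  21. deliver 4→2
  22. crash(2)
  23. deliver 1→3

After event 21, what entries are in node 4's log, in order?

empty

1. timeout(3):  <3:back v1 ->
2. deliver 3→4:  <4:back v1 ->
3. deliver 4→3:  nop
4. deliver 3→0:  <0:back v1 ->
5. deliver 0→3:  nop
6. deliver 3→2:  <2:back v1 ->
7. deliver 2→3:  nop
8. deliver 1→2:  nop
9. deliver 0→3:  nop
10. deliver 4→0:  nop
11. timeout(2):  <2:prim v2 ->
12. crash(4):  <4:✗back v1 ->
13. propose(2,'w'):  nop
14. deliver 2→3:  <3:back v2 ->
15. deliver 3→2:  nop
16. deliver 2→1:  <1:back v2 ->
17. deliver 1→2:  nop
18. deliver 2→0:  <0:back v2 ->
19. deliver 0→2:  nop
20. deliver 2→4:  nop
21. deliver 4→2:  nop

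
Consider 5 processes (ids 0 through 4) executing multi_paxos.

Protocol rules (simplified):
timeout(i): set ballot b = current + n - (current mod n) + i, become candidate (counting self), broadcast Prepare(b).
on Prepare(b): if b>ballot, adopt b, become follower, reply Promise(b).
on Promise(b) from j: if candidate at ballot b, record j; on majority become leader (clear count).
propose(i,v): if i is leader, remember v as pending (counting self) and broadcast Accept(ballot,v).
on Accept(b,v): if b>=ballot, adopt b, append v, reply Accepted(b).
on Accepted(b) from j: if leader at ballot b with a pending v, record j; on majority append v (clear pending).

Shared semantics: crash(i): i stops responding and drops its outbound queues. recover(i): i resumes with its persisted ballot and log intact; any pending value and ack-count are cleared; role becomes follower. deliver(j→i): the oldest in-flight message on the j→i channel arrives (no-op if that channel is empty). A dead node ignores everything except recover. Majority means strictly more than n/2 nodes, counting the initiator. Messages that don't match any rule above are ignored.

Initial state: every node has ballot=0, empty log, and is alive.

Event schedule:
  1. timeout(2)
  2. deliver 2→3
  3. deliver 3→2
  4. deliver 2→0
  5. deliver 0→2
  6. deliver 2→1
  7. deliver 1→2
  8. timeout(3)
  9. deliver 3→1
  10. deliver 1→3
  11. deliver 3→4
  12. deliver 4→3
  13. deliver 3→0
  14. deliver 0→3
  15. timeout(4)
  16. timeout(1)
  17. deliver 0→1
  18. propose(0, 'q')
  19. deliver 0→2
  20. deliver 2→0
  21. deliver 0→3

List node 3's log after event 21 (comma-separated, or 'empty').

after 1 — timeout(2): n2:cand/b7/[-]
after 2 — deliver 2→3: n3:foll/b7/[-]
after 3 — deliver 3→2: ·
after 4 — deliver 2→0: n0:foll/b7/[-]
after 5 — deliver 0→2: n2:lead/b7/[-]
after 6 — deliver 2→1: n1:foll/b7/[-]
after 7 — deliver 1→2: ·
after 8 — timeout(3): n3:cand/b13/[-]
after 9 — deliver 3→1: n1:foll/b13/[-]
after 10 — deliver 1→3: ·
after 11 — deliver 3→4: n4:foll/b13/[-]
after 12 — deliver 4→3: n3:lead/b13/[-]
after 13 — deliver 3→0: n0:foll/b13/[-]
after 14 — deliver 0→3: ·
after 15 — timeout(4): n4:cand/b19/[-]
after 16 — timeout(1): n1:cand/b16/[-]
after 17 — deliver 0→1: ·
after 18 — propose(0,'q'): ·
after 19 — deliver 0→2: ·
after 20 — deliver 2→0: ·
after 21 — deliver 0→3: ·

empty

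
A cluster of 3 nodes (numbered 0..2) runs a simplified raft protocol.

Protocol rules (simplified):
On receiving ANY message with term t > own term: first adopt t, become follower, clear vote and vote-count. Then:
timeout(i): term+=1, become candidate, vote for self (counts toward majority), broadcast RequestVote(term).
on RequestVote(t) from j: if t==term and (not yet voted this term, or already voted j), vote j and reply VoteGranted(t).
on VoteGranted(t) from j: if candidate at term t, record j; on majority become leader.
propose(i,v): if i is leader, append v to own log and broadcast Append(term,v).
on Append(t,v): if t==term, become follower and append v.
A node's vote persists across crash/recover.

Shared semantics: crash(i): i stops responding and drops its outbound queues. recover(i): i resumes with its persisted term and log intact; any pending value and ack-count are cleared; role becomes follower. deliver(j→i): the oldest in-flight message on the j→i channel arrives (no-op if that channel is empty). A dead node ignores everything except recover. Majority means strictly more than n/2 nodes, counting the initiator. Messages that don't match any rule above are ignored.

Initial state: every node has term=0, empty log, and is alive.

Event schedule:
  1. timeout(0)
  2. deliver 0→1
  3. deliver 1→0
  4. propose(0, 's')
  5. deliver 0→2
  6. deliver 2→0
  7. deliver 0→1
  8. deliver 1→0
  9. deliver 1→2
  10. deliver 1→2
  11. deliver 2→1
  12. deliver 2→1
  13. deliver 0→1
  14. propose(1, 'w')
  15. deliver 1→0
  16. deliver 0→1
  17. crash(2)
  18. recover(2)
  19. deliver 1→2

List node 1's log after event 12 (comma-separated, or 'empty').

after 1 — timeout(0): n0:cand/t1/[-]
after 2 — deliver 0→1: n1:foll/t1/[-]
after 3 — deliver 1→0: n0:lead/t1/[-]
after 4 — propose(0,'s'): n0:lead/t1/[s]
after 5 — deliver 0→2: n2:foll/t1/[-]
after 6 — deliver 2→0: ·
after 7 — deliver 0→1: n1:foll/t1/[s]
after 8 — deliver 1→0: ·
after 9 — deliver 1→2: ·
after 10 — deliver 1→2: ·
after 11 — deliver 2→1: ·
after 12 — deliver 2→1: ·

s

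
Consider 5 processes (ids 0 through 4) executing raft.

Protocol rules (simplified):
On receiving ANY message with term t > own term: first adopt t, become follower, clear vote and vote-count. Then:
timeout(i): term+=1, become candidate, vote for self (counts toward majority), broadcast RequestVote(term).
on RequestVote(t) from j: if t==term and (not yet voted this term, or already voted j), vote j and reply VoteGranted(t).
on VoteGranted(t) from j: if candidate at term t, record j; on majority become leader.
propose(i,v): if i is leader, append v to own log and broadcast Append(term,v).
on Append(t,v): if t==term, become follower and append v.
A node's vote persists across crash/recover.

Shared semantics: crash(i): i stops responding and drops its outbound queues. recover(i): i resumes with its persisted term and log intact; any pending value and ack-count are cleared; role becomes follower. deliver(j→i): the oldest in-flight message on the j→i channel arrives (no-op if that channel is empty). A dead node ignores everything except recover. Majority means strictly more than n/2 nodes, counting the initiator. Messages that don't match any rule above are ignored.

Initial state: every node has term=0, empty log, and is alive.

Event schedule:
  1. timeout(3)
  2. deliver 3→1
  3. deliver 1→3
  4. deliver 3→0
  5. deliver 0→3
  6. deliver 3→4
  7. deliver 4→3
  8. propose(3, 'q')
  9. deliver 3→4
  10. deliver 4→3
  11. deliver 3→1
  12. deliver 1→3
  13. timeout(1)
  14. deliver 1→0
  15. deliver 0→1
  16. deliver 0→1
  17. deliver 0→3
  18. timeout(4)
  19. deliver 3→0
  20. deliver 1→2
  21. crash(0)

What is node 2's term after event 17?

0

step 1 timeout(3): 3={cand,t=1,log=-}
step 2 deliver 3→1: 1={foll,t=1,log=-}
step 3 deliver 1→3: —
step 4 deliver 3→0: 0={foll,t=1,log=-}
step 5 deliver 0→3: 3={lead,t=1,log=-}
step 6 deliver 3→4: 4={foll,t=1,log=-}
step 7 deliver 4→3: —
step 8 propose(3,'q'): 3={lead,t=1,log=q}
step 9 deliver 3→4: 4={foll,t=1,log=q}
step 10 deliver 4→3: —
step 11 deliver 3→1: 1={foll,t=1,log=q}
step 12 deliver 1→3: —
step 13 timeout(1): 1={cand,t=2,log=q}
step 14 deliver 1→0: 0={foll,t=2,log=-}
step 15 deliver 0→1: —
step 16 deliver 0→1: —
step 17 deliver 0→3: —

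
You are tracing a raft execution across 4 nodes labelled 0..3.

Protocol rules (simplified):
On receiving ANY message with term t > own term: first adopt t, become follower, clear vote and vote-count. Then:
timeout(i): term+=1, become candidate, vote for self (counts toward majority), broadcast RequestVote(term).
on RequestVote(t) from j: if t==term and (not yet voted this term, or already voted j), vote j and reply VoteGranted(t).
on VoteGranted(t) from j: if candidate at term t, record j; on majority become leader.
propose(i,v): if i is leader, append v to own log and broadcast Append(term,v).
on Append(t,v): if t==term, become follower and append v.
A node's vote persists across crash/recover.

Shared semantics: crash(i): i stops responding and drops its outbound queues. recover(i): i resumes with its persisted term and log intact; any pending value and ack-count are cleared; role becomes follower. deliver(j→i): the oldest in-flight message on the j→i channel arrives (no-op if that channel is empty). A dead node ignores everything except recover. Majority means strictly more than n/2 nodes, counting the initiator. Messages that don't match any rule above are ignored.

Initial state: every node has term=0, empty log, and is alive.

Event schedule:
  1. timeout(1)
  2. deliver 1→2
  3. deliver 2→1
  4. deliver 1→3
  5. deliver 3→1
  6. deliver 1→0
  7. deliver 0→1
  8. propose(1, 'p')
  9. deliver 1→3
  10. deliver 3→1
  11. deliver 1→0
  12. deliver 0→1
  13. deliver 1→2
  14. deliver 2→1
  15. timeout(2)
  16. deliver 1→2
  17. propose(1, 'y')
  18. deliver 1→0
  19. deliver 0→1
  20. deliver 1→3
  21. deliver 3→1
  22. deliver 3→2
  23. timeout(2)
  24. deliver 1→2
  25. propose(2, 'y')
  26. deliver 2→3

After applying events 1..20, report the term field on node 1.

e1 timeout(1): 1[cand,t=1,-]
e2 deliver 1→2: 2[foll,t=1,-]
e3 deliver 2→1: ·
e4 deliver 1→3: 3[foll,t=1,-]
e5 deliver 3→1: 1[lead,t=1,-]
e6 deliver 1→0: 0[foll,t=1,-]
e7 deliver 0→1: ·
e8 propose(1,'p'): 1[lead,t=1,p]
e9 deliver 1→3: 3[foll,t=1,p]
e10 deliver 3→1: ·
e11 deliver 1→0: 0[foll,t=1,p]
e12 deliver 0→1: ·
e13 deliver 1→2: 2[foll,t=1,p]
e14 deliver 2→1: ·
e15 timeout(2): 2[cand,t=2,p]
e16 deliver 1→2: ·
e17 propose(1,'y'): 1[lead,t=1,p,y]
e18 deliver 1→0: 0[foll,t=1,p,y]
e19 deliver 0→1: ·
e20 deliver 1→3: 3[foll,t=1,p,y]

1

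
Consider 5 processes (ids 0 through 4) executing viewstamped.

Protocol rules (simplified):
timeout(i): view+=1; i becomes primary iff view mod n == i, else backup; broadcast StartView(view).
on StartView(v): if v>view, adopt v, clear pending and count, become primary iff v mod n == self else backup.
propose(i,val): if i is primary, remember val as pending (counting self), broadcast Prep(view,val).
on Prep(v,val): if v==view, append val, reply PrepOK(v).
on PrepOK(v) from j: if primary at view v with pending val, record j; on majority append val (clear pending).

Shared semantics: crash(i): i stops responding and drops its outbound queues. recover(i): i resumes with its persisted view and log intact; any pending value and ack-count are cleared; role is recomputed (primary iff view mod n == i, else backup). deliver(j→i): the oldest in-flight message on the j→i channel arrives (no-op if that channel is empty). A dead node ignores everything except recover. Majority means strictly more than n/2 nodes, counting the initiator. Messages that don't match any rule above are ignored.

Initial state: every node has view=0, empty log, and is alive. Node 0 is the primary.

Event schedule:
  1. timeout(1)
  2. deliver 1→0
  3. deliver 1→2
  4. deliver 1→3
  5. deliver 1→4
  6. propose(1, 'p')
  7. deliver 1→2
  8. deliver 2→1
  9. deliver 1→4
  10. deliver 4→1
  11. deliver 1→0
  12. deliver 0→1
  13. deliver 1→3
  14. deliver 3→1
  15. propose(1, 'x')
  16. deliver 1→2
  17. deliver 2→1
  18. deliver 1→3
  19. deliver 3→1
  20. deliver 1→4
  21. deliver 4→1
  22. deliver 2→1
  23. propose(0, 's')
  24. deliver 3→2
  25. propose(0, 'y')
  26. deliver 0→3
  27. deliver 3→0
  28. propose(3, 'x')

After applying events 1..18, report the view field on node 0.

1. timeout(1):  <1:prim v1 ->
2. deliver 1→0:  <0:back v1 ->
3. deliver 1→2:  <2:back v1 ->
4. deliver 1→3:  <3:back v1 ->
5. deliver 1→4:  <4:back v1 ->
6. propose(1,'p'):  nop
7. deliver 1→2:  <2:back v1 p>
8. deliver 2→1:  nop
9. deliver 1→4:  <4:back v1 p>
10. deliver 4→1:  <1:prim v1 p>
11. deliver 1→0:  <0:back v1 p>
12. deliver 0→1:  nop
13. deliver 1→3:  <3:back v1 p>
14. deliver 3→1:  nop
15. propose(1,'x'):  nop
16. deliver 1→2:  <2:back v1 p,x>
17. deliver 2→1:  nop
18. deliver 1→3:  <3:back v1 p,x>

1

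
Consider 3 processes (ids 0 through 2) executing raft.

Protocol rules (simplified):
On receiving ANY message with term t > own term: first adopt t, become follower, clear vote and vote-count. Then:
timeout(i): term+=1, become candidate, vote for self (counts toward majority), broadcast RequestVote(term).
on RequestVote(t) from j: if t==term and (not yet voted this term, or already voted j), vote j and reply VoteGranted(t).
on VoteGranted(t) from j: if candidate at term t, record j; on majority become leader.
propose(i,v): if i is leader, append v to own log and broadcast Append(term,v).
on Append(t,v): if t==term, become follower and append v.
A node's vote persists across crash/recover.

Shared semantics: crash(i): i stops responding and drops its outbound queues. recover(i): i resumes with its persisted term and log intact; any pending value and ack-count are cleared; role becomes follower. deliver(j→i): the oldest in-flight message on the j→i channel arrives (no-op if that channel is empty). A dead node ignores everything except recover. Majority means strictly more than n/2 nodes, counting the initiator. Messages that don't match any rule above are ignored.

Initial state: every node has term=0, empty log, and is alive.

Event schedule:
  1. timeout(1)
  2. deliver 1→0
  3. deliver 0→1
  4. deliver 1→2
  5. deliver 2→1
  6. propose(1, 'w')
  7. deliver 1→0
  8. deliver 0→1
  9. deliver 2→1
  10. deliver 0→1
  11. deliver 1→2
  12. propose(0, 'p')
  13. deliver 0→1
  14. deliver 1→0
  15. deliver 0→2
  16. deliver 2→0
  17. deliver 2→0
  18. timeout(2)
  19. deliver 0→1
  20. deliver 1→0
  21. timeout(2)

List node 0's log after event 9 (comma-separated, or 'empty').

after 1 — timeout(1): n1:cand/t1/[-]
after 2 — deliver 1→0: n0:foll/t1/[-]
after 3 — deliver 0→1: n1:lead/t1/[-]
after 4 — deliver 1→2: n2:foll/t1/[-]
after 5 — deliver 2→1: ·
after 6 — propose(1,'w'): n1:lead/t1/[w]
after 7 — deliver 1→0: n0:foll/t1/[w]
after 8 — deliver 0→1: ·
after 9 — deliver 2→1: ·

w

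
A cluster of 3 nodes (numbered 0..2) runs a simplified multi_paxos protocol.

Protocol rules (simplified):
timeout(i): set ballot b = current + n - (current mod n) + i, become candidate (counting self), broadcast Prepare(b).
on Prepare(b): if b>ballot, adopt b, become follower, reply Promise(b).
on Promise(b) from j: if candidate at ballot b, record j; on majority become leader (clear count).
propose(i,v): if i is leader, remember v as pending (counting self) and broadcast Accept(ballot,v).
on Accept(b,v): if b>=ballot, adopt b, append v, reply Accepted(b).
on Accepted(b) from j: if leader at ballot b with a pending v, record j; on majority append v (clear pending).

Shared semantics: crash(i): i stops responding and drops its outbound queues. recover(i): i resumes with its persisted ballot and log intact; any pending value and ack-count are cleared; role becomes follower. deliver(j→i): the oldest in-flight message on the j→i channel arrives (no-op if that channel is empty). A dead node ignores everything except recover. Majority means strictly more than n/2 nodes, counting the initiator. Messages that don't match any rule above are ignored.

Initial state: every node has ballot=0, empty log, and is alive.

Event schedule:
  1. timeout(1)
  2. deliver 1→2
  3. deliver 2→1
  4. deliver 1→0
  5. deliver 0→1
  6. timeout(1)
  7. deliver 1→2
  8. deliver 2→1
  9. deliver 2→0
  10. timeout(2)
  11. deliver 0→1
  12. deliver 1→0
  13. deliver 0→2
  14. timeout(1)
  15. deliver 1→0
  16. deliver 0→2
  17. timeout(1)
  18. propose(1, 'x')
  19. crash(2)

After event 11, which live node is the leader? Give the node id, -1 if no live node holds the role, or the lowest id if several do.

1

e1 timeout(1): 1[cand,b=4,-]
e2 deliver 1→2: 2[foll,b=4,-]
e3 deliver 2→1: 1[lead,b=4,-]
e4 deliver 1→0: 0[foll,b=4,-]
e5 deliver 0→1: ·
e6 timeout(1): 1[cand,b=7,-]
e7 deliver 1→2: 2[foll,b=7,-]
e8 deliver 2→1: 1[lead,b=7,-]
e9 deliver 2→0: ·
e10 timeout(2): 2[cand,b=11,-]
e11 deliver 0→1: ·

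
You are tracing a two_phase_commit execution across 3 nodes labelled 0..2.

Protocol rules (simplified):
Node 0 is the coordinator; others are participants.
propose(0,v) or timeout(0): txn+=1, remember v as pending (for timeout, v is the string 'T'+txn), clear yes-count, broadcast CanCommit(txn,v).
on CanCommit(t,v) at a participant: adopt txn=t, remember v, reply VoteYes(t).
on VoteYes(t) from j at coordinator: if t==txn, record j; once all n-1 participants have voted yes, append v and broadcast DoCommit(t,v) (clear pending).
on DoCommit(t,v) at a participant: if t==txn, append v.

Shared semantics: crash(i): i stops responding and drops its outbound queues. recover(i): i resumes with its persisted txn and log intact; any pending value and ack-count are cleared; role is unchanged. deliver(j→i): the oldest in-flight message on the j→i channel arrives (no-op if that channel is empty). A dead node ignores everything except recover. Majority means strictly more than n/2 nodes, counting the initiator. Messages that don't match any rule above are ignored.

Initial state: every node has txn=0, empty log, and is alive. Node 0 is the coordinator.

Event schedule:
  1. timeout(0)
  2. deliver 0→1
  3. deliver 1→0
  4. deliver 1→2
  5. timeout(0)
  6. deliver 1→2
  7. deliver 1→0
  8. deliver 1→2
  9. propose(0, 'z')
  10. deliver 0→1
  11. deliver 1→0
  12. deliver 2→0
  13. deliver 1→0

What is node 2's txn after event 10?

step 1 timeout(0): 0={coor,t=1,log=-}
step 2 deliver 0→1: 1={part,t=1,log=-}
step 3 deliver 1→0: —
step 4 deliver 1→2: —
step 5 timeout(0): 0={coor,t=2,log=-}
step 6 deliver 1→2: —
step 7 deliver 1→0: —
step 8 deliver 1→2: —
step 9 propose(0,'z'): 0={coor,t=3,log=-}
step 10 deliver 0→1: 1={part,t=2,log=-}

0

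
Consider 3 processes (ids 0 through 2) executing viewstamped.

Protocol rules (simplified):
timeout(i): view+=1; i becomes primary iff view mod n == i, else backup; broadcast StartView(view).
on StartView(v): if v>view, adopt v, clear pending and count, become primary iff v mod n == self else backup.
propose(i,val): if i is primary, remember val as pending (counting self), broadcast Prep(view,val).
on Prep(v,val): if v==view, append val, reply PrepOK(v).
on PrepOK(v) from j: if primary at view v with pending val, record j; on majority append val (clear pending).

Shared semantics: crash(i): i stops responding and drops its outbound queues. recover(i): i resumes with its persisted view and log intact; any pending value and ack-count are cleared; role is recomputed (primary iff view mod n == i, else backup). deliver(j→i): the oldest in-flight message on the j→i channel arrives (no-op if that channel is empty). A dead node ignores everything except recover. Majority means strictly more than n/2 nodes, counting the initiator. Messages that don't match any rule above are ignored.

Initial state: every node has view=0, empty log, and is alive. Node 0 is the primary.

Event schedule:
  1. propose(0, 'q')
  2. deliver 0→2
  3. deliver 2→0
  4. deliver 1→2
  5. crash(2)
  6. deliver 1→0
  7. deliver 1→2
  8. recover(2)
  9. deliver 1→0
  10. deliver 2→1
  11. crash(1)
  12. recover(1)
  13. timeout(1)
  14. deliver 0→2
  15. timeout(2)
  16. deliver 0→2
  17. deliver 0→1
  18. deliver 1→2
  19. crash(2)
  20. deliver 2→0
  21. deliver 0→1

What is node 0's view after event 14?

0

after 1 — propose(0,'q'): ·
after 2 — deliver 0→2: n2:back/v0/[q]
after 3 — deliver 2→0: n0:prim/v0/[q]
after 4 — deliver 1→2: ·
after 5 — crash(2): n2:✗back/v0/[q]
after 6 — deliver 1→0: ·
after 7 — deliver 1→2: ·
after 8 — recover(2): n2:back/v0/[q]
after 9 — deliver 1→0: ·
after 10 — deliver 2→1: ·
after 11 — crash(1): n1:✗back/v0/[-]
after 12 — recover(1): n1:back/v0/[-]
after 13 — timeout(1): n1:prim/v1/[-]
after 14 — deliver 0→2: ·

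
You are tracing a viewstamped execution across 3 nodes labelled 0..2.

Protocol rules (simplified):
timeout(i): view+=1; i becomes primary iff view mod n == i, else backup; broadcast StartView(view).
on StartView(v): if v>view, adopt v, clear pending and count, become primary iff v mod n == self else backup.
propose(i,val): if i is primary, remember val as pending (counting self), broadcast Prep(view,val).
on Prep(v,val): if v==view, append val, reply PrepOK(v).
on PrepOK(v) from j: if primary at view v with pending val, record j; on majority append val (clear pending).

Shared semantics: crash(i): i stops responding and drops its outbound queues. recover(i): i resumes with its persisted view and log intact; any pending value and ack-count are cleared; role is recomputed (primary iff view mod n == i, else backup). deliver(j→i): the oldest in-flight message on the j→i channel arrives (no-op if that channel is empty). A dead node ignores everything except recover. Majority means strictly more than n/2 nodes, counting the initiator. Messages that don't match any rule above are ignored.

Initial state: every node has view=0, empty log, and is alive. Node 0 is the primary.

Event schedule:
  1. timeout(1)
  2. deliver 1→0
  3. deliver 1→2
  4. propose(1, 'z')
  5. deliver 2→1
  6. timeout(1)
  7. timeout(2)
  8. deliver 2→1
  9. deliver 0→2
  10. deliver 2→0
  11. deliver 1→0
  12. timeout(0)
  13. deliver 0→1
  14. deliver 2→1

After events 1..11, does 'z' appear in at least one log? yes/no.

after 1 — timeout(1): n1:prim/v1/[-]
after 2 — deliver 1→0: n0:back/v1/[-]
after 3 — deliver 1→2: n2:back/v1/[-]
after 4 — propose(1,'z'): ·
after 5 — deliver 2→1: ·
after 6 — timeout(1): n1:back/v2/[-]
after 7 — timeout(2): n2:prim/v2/[-]
after 8 — deliver 2→1: ·
after 9 — deliver 0→2: ·
after 10 — deliver 2→0: n0:back/v2/[-]
after 11 — deliver 1→0: ·

no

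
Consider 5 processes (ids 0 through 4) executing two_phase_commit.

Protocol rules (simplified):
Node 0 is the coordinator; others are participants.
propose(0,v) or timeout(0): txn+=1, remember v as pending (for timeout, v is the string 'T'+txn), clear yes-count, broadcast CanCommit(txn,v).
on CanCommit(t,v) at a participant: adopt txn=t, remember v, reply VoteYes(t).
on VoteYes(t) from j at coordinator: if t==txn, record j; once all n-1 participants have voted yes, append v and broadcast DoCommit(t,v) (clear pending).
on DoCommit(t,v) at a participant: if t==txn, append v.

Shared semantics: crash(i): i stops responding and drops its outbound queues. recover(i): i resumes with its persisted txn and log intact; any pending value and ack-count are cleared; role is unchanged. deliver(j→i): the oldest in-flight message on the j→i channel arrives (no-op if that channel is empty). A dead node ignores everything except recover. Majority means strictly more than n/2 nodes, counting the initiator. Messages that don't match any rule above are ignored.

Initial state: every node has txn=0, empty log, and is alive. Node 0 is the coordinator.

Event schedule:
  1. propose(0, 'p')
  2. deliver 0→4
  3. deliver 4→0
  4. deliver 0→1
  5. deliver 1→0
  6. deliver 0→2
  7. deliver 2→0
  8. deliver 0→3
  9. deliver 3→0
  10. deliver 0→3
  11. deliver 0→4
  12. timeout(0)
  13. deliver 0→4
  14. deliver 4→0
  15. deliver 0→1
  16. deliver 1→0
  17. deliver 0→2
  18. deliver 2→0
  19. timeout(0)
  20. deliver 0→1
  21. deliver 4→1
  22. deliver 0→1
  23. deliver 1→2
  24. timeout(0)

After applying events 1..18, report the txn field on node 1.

1

after 1 — propose(0,'p'): n0:coor/t1/[-]
after 2 — deliver 0→4: n4:part/t1/[-]
after 3 — deliver 4→0: ·
after 4 — deliver 0→1: n1:part/t1/[-]
after 5 — deliver 1→0: ·
after 6 — deliver 0→2: n2:part/t1/[-]
after 7 — deliver 2→0: ·
after 8 — deliver 0→3: n3:part/t1/[-]
after 9 — deliver 3→0: n0:coor/t1/[p]
after 10 — deliver 0→3: n3:part/t1/[p]
after 11 — deliver 0→4: n4:part/t1/[p]
after 12 — timeout(0): n0:coor/t2/[p]
after 13 — deliver 0→4: n4:part/t2/[p]
after 14 — deliver 4→0: ·
after 15 — deliver 0→1: n1:part/t1/[p]
after 16 — deliver 1→0: ·
after 17 — deliver 0→2: n2:part/t1/[p]
after 18 — deliver 2→0: ·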